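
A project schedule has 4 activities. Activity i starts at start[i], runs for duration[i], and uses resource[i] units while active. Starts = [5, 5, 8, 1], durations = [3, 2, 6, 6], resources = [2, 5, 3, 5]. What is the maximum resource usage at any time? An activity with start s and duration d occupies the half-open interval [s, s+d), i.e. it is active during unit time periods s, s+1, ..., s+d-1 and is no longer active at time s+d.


Each activity i is active on [start_i, start_i + duration_i).
Compute total resource usage per time slot:
  t=0: active resources = [], total = 0
  t=1: active resources = [5], total = 5
  t=2: active resources = [5], total = 5
  t=3: active resources = [5], total = 5
  t=4: active resources = [5], total = 5
  t=5: active resources = [2, 5, 5], total = 12
  t=6: active resources = [2, 5, 5], total = 12
  t=7: active resources = [2], total = 2
  t=8: active resources = [3], total = 3
  t=9: active resources = [3], total = 3
  t=10: active resources = [3], total = 3
  t=11: active resources = [3], total = 3
  t=12: active resources = [3], total = 3
  t=13: active resources = [3], total = 3
Peak resource demand = 12

12


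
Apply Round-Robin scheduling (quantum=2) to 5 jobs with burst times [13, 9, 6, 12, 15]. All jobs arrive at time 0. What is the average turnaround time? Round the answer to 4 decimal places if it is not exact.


Time quantum = 2
Execution trace:
  J1 runs 2 units, time = 2
  J2 runs 2 units, time = 4
  J3 runs 2 units, time = 6
  J4 runs 2 units, time = 8
  J5 runs 2 units, time = 10
  J1 runs 2 units, time = 12
  J2 runs 2 units, time = 14
  J3 runs 2 units, time = 16
  J4 runs 2 units, time = 18
  J5 runs 2 units, time = 20
  J1 runs 2 units, time = 22
  J2 runs 2 units, time = 24
  J3 runs 2 units, time = 26
  J4 runs 2 units, time = 28
  J5 runs 2 units, time = 30
  J1 runs 2 units, time = 32
  J2 runs 2 units, time = 34
  J4 runs 2 units, time = 36
  J5 runs 2 units, time = 38
  J1 runs 2 units, time = 40
  J2 runs 1 units, time = 41
  J4 runs 2 units, time = 43
  J5 runs 2 units, time = 45
  J1 runs 2 units, time = 47
  J4 runs 2 units, time = 49
  J5 runs 2 units, time = 51
  J1 runs 1 units, time = 52
  J5 runs 2 units, time = 54
  J5 runs 1 units, time = 55
Finish times: [52, 41, 26, 49, 55]
Average turnaround = 223/5 = 44.6

44.6


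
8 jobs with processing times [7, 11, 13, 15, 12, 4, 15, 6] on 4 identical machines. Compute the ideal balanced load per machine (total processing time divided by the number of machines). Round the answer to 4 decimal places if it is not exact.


Total processing time = 7 + 11 + 13 + 15 + 12 + 4 + 15 + 6 = 83
Number of machines = 4
Ideal balanced load = 83 / 4 = 20.75

20.75


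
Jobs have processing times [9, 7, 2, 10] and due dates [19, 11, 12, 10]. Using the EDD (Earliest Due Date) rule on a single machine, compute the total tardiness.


Sort by due date (EDD order): [(10, 10), (7, 11), (2, 12), (9, 19)]
Compute completion times and tardiness:
  Job 1: p=10, d=10, C=10, tardiness=max(0,10-10)=0
  Job 2: p=7, d=11, C=17, tardiness=max(0,17-11)=6
  Job 3: p=2, d=12, C=19, tardiness=max(0,19-12)=7
  Job 4: p=9, d=19, C=28, tardiness=max(0,28-19)=9
Total tardiness = 22

22


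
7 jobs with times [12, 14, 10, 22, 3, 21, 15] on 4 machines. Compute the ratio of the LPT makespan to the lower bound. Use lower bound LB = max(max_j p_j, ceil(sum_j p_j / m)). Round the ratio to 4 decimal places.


LPT order: [22, 21, 15, 14, 12, 10, 3]
Machine loads after assignment: [22, 24, 25, 26]
LPT makespan = 26
Lower bound = max(max_job, ceil(total/4)) = max(22, 25) = 25
Ratio = 26 / 25 = 1.04

1.04


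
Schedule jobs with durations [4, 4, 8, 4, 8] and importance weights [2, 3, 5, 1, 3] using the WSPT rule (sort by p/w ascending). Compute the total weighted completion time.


Compute p/w ratios and sort ascending (WSPT): [(4, 3), (8, 5), (4, 2), (8, 3), (4, 1)]
Compute weighted completion times:
  Job (p=4,w=3): C=4, w*C=3*4=12
  Job (p=8,w=5): C=12, w*C=5*12=60
  Job (p=4,w=2): C=16, w*C=2*16=32
  Job (p=8,w=3): C=24, w*C=3*24=72
  Job (p=4,w=1): C=28, w*C=1*28=28
Total weighted completion time = 204

204


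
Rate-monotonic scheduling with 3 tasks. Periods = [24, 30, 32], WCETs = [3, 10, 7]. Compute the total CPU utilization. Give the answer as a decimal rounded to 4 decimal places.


Compute individual utilizations (exact fractions):
  Task 1: C/T = 3/24 = 1/8 (approx. 0.125)
  Task 2: C/T = 10/30 = 1/3 (approx. 0.3333)
  Task 3: C/T = 7/32 (approx. 0.2188)
Total utilization U = 1/8 + 1/3 + 7/32 = 65/96
Rounded to 4 decimal places: U = 0.6771
RM (Liu & Layland) bound for 3 tasks = 0.779763; compare with U = 65/96 (approx. 0.677083)
U <= bound, so schedulable by RM sufficient condition.

0.6771


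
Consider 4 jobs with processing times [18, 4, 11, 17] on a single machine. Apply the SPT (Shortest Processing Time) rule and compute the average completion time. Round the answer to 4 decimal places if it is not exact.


Sort jobs by processing time (SPT order): [4, 11, 17, 18]
Compute completion times sequentially:
  Job 1: processing = 4, completes at 4
  Job 2: processing = 11, completes at 15
  Job 3: processing = 17, completes at 32
  Job 4: processing = 18, completes at 50
Sum of completion times = 101
Average completion time = 101/4 = 25.25

25.25


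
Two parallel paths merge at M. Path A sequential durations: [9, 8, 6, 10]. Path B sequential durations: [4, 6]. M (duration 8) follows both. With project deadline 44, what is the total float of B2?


Forward pass: ES(B2) = sum of predecessors on chain B = 4
EF = ES + duration = 4 + 6 = 10
Backward pass: LF(M) = deadline = 44; LS(M) = 44 - 8 = 36
LF(B2) = LS(M) - sum(successors on chain B) = 36 - 0 = 36
LS = LF - duration = 36 - 6 = 30
Total float = LS - ES = 30 - 4 = 26

26


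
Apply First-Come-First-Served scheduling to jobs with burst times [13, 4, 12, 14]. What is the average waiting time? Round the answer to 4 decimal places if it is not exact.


FCFS order (as given): [13, 4, 12, 14]
Waiting times:
  Job 1: wait = 0
  Job 2: wait = 13
  Job 3: wait = 17
  Job 4: wait = 29
Sum of waiting times = 59
Average waiting time = 59/4 = 14.75

14.75


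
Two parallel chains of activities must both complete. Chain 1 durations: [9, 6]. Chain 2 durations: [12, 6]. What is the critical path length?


Path A total = 9 + 6 = 15
Path B total = 12 + 6 = 18
Critical path = longest path = max(15, 18) = 18

18


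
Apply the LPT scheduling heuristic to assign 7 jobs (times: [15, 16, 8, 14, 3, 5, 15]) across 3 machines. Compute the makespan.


Sort jobs in decreasing order (LPT): [16, 15, 15, 14, 8, 5, 3]
Assign each job to the least loaded machine:
  Machine 1: jobs [16, 5, 3], load = 24
  Machine 2: jobs [15, 14], load = 29
  Machine 3: jobs [15, 8], load = 23
Makespan = max load = 29

29


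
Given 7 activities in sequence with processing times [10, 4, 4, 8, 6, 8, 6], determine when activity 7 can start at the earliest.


Activity 7 starts after activities 1 through 6 complete.
Predecessor durations: [10, 4, 4, 8, 6, 8]
ES = 10 + 4 + 4 + 8 + 6 + 8 = 40

40


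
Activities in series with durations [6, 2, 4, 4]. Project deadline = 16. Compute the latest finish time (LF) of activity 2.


LF(activity 2) = deadline - sum of successor durations
Successors: activities 3 through 4 with durations [4, 4]
Sum of successor durations = 8
LF = 16 - 8 = 8

8


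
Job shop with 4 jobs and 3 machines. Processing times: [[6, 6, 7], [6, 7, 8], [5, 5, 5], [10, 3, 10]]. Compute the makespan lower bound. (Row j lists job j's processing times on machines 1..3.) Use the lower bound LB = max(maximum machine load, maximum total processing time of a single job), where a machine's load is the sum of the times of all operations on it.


Machine loads:
  Machine 1: 6 + 6 + 5 + 10 = 27
  Machine 2: 6 + 7 + 5 + 3 = 21
  Machine 3: 7 + 8 + 5 + 10 = 30
Max machine load = 30
Job totals:
  Job 1: 19
  Job 2: 21
  Job 3: 15
  Job 4: 23
Max job total = 23
Lower bound = max(30, 23) = 30

30


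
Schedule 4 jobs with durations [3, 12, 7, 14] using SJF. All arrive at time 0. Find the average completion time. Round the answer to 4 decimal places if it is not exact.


SJF order (ascending): [3, 7, 12, 14]
Completion times:
  Job 1: burst=3, C=3
  Job 2: burst=7, C=10
  Job 3: burst=12, C=22
  Job 4: burst=14, C=36
Average completion = 71/4 = 17.75

17.75


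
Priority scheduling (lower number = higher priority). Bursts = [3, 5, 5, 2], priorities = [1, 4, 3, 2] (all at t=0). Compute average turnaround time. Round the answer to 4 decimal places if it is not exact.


Sort by priority (ascending = highest first):
Order: [(1, 3), (2, 2), (3, 5), (4, 5)]
Completion times:
  Priority 1, burst=3, C=3
  Priority 2, burst=2, C=5
  Priority 3, burst=5, C=10
  Priority 4, burst=5, C=15
Average turnaround = 33/4 = 8.25

8.25


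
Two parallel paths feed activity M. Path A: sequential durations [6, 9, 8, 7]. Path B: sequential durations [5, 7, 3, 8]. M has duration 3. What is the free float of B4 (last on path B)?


ES(B4) = sum of predecessors on chain B = 15
EF(B4) = ES + duration = 15 + 8 = 23
Successor of B4 is M. ES(M) = max(sum(A), sum(B)) = max(30, 23) = 30
Free float = ES(successor) - EF(current) = 30 - 23 = 7

7


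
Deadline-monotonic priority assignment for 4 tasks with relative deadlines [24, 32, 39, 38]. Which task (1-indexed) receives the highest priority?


Sort tasks by relative deadline (ascending):
  Task 1: deadline = 24
  Task 2: deadline = 32
  Task 4: deadline = 38
  Task 3: deadline = 39
Priority order (highest first): [1, 2, 4, 3]
Highest priority task = 1

1


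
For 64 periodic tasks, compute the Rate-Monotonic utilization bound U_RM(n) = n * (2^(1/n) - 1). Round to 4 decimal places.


Compute 2^(1/64) = 1.0108892861
Subtract 1: 1.0108892861 - 1 = 0.0108892861
Multiply by n: 64 * 0.0108892861 = 0.6969143104
Round to 4 dp: 0.6969

0.6969


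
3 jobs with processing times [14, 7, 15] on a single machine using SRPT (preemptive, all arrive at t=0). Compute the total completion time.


Since all jobs arrive at t=0, SRPT equals SPT ordering.
SPT order: [7, 14, 15]
Completion times:
  Job 1: p=7, C=7
  Job 2: p=14, C=21
  Job 3: p=15, C=36
Total completion time = 7 + 21 + 36 = 64

64


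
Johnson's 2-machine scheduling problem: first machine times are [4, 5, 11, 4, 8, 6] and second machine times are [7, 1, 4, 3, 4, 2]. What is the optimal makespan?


Apply Johnson's rule:
  Group 1 (a <= b): [(1, 4, 7)]
  Group 2 (a > b): [(3, 11, 4), (5, 8, 4), (4, 4, 3), (6, 6, 2), (2, 5, 1)]
Optimal job order: [1, 3, 5, 4, 6, 2]
Schedule:
  Job 1: M1 done at 4, M2 done at 11
  Job 3: M1 done at 15, M2 done at 19
  Job 5: M1 done at 23, M2 done at 27
  Job 4: M1 done at 27, M2 done at 30
  Job 6: M1 done at 33, M2 done at 35
  Job 2: M1 done at 38, M2 done at 39
Makespan = 39

39


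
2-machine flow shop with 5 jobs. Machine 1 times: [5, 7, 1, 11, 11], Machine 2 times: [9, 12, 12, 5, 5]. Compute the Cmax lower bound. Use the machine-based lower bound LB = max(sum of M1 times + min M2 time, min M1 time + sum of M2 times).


LB1 = sum(M1 times) + min(M2 times) = 35 + 5 = 40
LB2 = min(M1 times) + sum(M2 times) = 1 + 43 = 44
Lower bound = max(LB1, LB2) = max(40, 44) = 44

44


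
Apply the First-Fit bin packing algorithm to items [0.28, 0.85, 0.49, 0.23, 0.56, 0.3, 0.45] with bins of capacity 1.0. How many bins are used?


Place items sequentially using First-Fit:
  Item 0.28 -> new Bin 1
  Item 0.85 -> new Bin 2
  Item 0.49 -> Bin 1 (now 0.77)
  Item 0.23 -> Bin 1 (now 1.0)
  Item 0.56 -> new Bin 3
  Item 0.3 -> Bin 3 (now 0.86)
  Item 0.45 -> new Bin 4
Total bins used = 4

4


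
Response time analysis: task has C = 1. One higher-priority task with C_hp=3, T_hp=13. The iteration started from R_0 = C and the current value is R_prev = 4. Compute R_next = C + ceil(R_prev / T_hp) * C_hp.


R_next = C + ceil(R_prev / T_hp) * C_hp
ceil(4 / 13) = ceil(0.3077) = 1
Interference = 1 * 3 = 3
R_next = 1 + 3 = 4
R_next = R_prev, so the iteration has converged (response time = 4).

4


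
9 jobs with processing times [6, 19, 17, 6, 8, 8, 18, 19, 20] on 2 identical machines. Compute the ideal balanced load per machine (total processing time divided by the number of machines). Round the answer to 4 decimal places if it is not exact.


Total processing time = 6 + 19 + 17 + 6 + 8 + 8 + 18 + 19 + 20 = 121
Number of machines = 2
Ideal balanced load = 121 / 2 = 60.5

60.5


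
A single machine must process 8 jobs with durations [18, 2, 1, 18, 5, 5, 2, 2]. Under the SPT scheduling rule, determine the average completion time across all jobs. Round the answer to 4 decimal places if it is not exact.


Sort jobs by processing time (SPT order): [1, 2, 2, 2, 5, 5, 18, 18]
Compute completion times sequentially:
  Job 1: processing = 1, completes at 1
  Job 2: processing = 2, completes at 3
  Job 3: processing = 2, completes at 5
  Job 4: processing = 2, completes at 7
  Job 5: processing = 5, completes at 12
  Job 6: processing = 5, completes at 17
  Job 7: processing = 18, completes at 35
  Job 8: processing = 18, completes at 53
Sum of completion times = 133
Average completion time = 133/8 = 16.625

16.625


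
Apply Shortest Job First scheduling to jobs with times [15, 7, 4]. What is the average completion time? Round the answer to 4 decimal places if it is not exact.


SJF order (ascending): [4, 7, 15]
Completion times:
  Job 1: burst=4, C=4
  Job 2: burst=7, C=11
  Job 3: burst=15, C=26
Average completion = 41/3 = 13.6667

13.6667


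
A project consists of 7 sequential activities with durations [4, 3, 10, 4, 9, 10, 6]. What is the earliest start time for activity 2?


Activity 2 starts after activities 1 through 1 complete.
Predecessor durations: [4]
ES = 4 = 4

4


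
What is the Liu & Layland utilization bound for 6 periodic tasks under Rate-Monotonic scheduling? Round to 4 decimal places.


Compute 2^(1/6) = 1.1224620483
Subtract 1: 1.1224620483 - 1 = 0.1224620483
Multiply by n: 6 * 0.1224620483 = 0.7347722898
Round to 4 dp: 0.7348

0.7348


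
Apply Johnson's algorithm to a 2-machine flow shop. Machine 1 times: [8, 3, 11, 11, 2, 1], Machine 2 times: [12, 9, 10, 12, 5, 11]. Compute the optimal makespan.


Apply Johnson's rule:
  Group 1 (a <= b): [(6, 1, 11), (5, 2, 5), (2, 3, 9), (1, 8, 12), (4, 11, 12)]
  Group 2 (a > b): [(3, 11, 10)]
Optimal job order: [6, 5, 2, 1, 4, 3]
Schedule:
  Job 6: M1 done at 1, M2 done at 12
  Job 5: M1 done at 3, M2 done at 17
  Job 2: M1 done at 6, M2 done at 26
  Job 1: M1 done at 14, M2 done at 38
  Job 4: M1 done at 25, M2 done at 50
  Job 3: M1 done at 36, M2 done at 60
Makespan = 60

60


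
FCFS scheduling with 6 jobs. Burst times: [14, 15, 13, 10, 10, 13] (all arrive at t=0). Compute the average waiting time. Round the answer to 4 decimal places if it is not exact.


FCFS order (as given): [14, 15, 13, 10, 10, 13]
Waiting times:
  Job 1: wait = 0
  Job 2: wait = 14
  Job 3: wait = 29
  Job 4: wait = 42
  Job 5: wait = 52
  Job 6: wait = 62
Sum of waiting times = 199
Average waiting time = 199/6 = 33.1667

33.1667


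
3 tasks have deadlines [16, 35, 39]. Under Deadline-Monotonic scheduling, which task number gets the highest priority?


Sort tasks by relative deadline (ascending):
  Task 1: deadline = 16
  Task 2: deadline = 35
  Task 3: deadline = 39
Priority order (highest first): [1, 2, 3]
Highest priority task = 1

1


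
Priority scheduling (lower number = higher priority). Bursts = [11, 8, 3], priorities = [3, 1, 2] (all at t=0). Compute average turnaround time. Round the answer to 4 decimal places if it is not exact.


Sort by priority (ascending = highest first):
Order: [(1, 8), (2, 3), (3, 11)]
Completion times:
  Priority 1, burst=8, C=8
  Priority 2, burst=3, C=11
  Priority 3, burst=11, C=22
Average turnaround = 41/3 = 13.6667

13.6667


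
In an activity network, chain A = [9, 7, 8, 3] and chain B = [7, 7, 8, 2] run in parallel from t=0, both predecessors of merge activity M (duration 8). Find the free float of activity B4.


ES(B4) = sum of predecessors on chain B = 22
EF(B4) = ES + duration = 22 + 2 = 24
Successor of B4 is M. ES(M) = max(sum(A), sum(B)) = max(27, 24) = 27
Free float = ES(successor) - EF(current) = 27 - 24 = 3

3


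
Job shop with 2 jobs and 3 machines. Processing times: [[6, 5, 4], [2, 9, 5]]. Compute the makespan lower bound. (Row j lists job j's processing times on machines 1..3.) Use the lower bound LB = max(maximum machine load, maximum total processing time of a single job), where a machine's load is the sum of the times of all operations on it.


Machine loads:
  Machine 1: 6 + 2 = 8
  Machine 2: 5 + 9 = 14
  Machine 3: 4 + 5 = 9
Max machine load = 14
Job totals:
  Job 1: 15
  Job 2: 16
Max job total = 16
Lower bound = max(14, 16) = 16

16


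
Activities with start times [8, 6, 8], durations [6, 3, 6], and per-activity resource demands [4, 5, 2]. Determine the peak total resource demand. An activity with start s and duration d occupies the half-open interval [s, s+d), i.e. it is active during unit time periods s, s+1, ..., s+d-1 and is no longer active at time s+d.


Each activity i is active on [start_i, start_i + duration_i).
Compute total resource usage per time slot:
  t=0: active resources = [], total = 0
  t=1: active resources = [], total = 0
  t=2: active resources = [], total = 0
  t=3: active resources = [], total = 0
  t=4: active resources = [], total = 0
  t=5: active resources = [], total = 0
  t=6: active resources = [5], total = 5
  t=7: active resources = [5], total = 5
  t=8: active resources = [4, 5, 2], total = 11
  t=9: active resources = [4, 2], total = 6
  t=10: active resources = [4, 2], total = 6
  t=11: active resources = [4, 2], total = 6
  t=12: active resources = [4, 2], total = 6
  t=13: active resources = [4, 2], total = 6
Peak resource demand = 11

11


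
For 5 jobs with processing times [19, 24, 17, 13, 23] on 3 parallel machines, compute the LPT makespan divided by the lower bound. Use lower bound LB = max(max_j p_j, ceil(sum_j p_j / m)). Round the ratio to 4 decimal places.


LPT order: [24, 23, 19, 17, 13]
Machine loads after assignment: [24, 36, 36]
LPT makespan = 36
Lower bound = max(max_job, ceil(total/3)) = max(24, 32) = 32
Ratio = 36 / 32 = 1.125

1.125


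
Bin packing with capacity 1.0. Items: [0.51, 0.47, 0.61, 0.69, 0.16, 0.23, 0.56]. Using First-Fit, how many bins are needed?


Place items sequentially using First-Fit:
  Item 0.51 -> new Bin 1
  Item 0.47 -> Bin 1 (now 0.98)
  Item 0.61 -> new Bin 2
  Item 0.69 -> new Bin 3
  Item 0.16 -> Bin 2 (now 0.77)
  Item 0.23 -> Bin 2 (now 1.0)
  Item 0.56 -> new Bin 4
Total bins used = 4

4


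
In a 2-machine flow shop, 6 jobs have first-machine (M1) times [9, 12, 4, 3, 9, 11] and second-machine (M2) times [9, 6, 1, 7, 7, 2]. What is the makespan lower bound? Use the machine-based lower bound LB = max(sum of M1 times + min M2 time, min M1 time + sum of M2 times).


LB1 = sum(M1 times) + min(M2 times) = 48 + 1 = 49
LB2 = min(M1 times) + sum(M2 times) = 3 + 32 = 35
Lower bound = max(LB1, LB2) = max(49, 35) = 49

49


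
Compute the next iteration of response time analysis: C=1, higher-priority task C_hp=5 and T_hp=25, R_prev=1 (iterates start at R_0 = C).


R_next = C + ceil(R_prev / T_hp) * C_hp
ceil(1 / 25) = ceil(0.04) = 1
Interference = 1 * 5 = 5
R_next = 1 + 5 = 6

6


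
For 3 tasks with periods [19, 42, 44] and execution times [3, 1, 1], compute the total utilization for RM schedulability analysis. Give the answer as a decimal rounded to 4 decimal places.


Compute individual utilizations (exact fractions):
  Task 1: C/T = 3/19 (approx. 0.1579)
  Task 2: C/T = 1/42 (approx. 0.0238)
  Task 3: C/T = 1/44 (approx. 0.0227)
Total utilization U = 3/19 + 1/42 + 1/44 = 3589/17556
Rounded to 4 decimal places: U = 0.2044
RM (Liu & Layland) bound for 3 tasks = 0.779763; compare with U = 3589/17556 (approx. 0.204432)
U <= bound, so schedulable by RM sufficient condition.

0.2044


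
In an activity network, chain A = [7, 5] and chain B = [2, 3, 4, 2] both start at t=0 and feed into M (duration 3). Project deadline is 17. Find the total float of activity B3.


Forward pass: ES(B3) = sum of predecessors on chain B = 5
EF = ES + duration = 5 + 4 = 9
Backward pass: LF(M) = deadline = 17; LS(M) = 17 - 3 = 14
LF(B3) = LS(M) - sum(successors on chain B) = 14 - 2 = 12
LS = LF - duration = 12 - 4 = 8
Total float = LS - ES = 8 - 5 = 3

3


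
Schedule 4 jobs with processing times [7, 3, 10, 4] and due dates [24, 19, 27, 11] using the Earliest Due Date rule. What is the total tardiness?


Sort by due date (EDD order): [(4, 11), (3, 19), (7, 24), (10, 27)]
Compute completion times and tardiness:
  Job 1: p=4, d=11, C=4, tardiness=max(0,4-11)=0
  Job 2: p=3, d=19, C=7, tardiness=max(0,7-19)=0
  Job 3: p=7, d=24, C=14, tardiness=max(0,14-24)=0
  Job 4: p=10, d=27, C=24, tardiness=max(0,24-27)=0
Total tardiness = 0

0


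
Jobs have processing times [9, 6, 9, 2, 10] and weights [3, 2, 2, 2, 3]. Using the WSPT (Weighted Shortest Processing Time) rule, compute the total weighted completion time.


Compute p/w ratios and sort ascending (WSPT): [(2, 2), (9, 3), (6, 2), (10, 3), (9, 2)]
Compute weighted completion times:
  Job (p=2,w=2): C=2, w*C=2*2=4
  Job (p=9,w=3): C=11, w*C=3*11=33
  Job (p=6,w=2): C=17, w*C=2*17=34
  Job (p=10,w=3): C=27, w*C=3*27=81
  Job (p=9,w=2): C=36, w*C=2*36=72
Total weighted completion time = 224

224


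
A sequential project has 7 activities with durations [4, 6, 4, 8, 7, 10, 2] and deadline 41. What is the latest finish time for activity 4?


LF(activity 4) = deadline - sum of successor durations
Successors: activities 5 through 7 with durations [7, 10, 2]
Sum of successor durations = 19
LF = 41 - 19 = 22

22


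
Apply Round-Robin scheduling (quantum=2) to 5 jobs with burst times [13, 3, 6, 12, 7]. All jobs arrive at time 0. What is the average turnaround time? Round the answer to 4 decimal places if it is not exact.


Time quantum = 2
Execution trace:
  J1 runs 2 units, time = 2
  J2 runs 2 units, time = 4
  J3 runs 2 units, time = 6
  J4 runs 2 units, time = 8
  J5 runs 2 units, time = 10
  J1 runs 2 units, time = 12
  J2 runs 1 units, time = 13
  J3 runs 2 units, time = 15
  J4 runs 2 units, time = 17
  J5 runs 2 units, time = 19
  J1 runs 2 units, time = 21
  J3 runs 2 units, time = 23
  J4 runs 2 units, time = 25
  J5 runs 2 units, time = 27
  J1 runs 2 units, time = 29
  J4 runs 2 units, time = 31
  J5 runs 1 units, time = 32
  J1 runs 2 units, time = 34
  J4 runs 2 units, time = 36
  J1 runs 2 units, time = 38
  J4 runs 2 units, time = 40
  J1 runs 1 units, time = 41
Finish times: [41, 13, 23, 40, 32]
Average turnaround = 149/5 = 29.8

29.8


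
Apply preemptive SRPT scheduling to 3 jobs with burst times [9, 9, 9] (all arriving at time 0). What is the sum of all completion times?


Since all jobs arrive at t=0, SRPT equals SPT ordering.
SPT order: [9, 9, 9]
Completion times:
  Job 1: p=9, C=9
  Job 2: p=9, C=18
  Job 3: p=9, C=27
Total completion time = 9 + 18 + 27 = 54

54


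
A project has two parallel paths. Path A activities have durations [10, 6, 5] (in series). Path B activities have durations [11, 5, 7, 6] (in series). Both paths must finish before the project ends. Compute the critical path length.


Path A total = 10 + 6 + 5 = 21
Path B total = 11 + 5 + 7 + 6 = 29
Critical path = longest path = max(21, 29) = 29

29


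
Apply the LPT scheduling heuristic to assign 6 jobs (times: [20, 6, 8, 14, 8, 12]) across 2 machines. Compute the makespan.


Sort jobs in decreasing order (LPT): [20, 14, 12, 8, 8, 6]
Assign each job to the least loaded machine:
  Machine 1: jobs [20, 8, 6], load = 34
  Machine 2: jobs [14, 12, 8], load = 34
Makespan = max load = 34

34


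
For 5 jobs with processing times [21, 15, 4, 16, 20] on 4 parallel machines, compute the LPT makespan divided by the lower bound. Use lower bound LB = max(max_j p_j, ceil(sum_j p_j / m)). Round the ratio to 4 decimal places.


LPT order: [21, 20, 16, 15, 4]
Machine loads after assignment: [21, 20, 16, 19]
LPT makespan = 21
Lower bound = max(max_job, ceil(total/4)) = max(21, 19) = 21
Ratio = 21 / 21 = 1.0

1.0


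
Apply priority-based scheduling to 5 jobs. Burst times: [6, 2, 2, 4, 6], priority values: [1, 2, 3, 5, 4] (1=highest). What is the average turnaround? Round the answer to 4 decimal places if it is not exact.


Sort by priority (ascending = highest first):
Order: [(1, 6), (2, 2), (3, 2), (4, 6), (5, 4)]
Completion times:
  Priority 1, burst=6, C=6
  Priority 2, burst=2, C=8
  Priority 3, burst=2, C=10
  Priority 4, burst=6, C=16
  Priority 5, burst=4, C=20
Average turnaround = 60/5 = 12.0

12.0


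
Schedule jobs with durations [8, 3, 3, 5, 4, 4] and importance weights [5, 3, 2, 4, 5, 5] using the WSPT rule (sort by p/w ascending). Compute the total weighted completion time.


Compute p/w ratios and sort ascending (WSPT): [(4, 5), (4, 5), (3, 3), (5, 4), (3, 2), (8, 5)]
Compute weighted completion times:
  Job (p=4,w=5): C=4, w*C=5*4=20
  Job (p=4,w=5): C=8, w*C=5*8=40
  Job (p=3,w=3): C=11, w*C=3*11=33
  Job (p=5,w=4): C=16, w*C=4*16=64
  Job (p=3,w=2): C=19, w*C=2*19=38
  Job (p=8,w=5): C=27, w*C=5*27=135
Total weighted completion time = 330

330


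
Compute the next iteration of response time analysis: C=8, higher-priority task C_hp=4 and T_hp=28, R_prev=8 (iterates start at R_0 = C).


R_next = C + ceil(R_prev / T_hp) * C_hp
ceil(8 / 28) = ceil(0.2857) = 1
Interference = 1 * 4 = 4
R_next = 8 + 4 = 12

12


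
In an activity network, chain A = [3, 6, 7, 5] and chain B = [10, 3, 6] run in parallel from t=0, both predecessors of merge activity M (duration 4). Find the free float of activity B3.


ES(B3) = sum of predecessors on chain B = 13
EF(B3) = ES + duration = 13 + 6 = 19
Successor of B3 is M. ES(M) = max(sum(A), sum(B)) = max(21, 19) = 21
Free float = ES(successor) - EF(current) = 21 - 19 = 2

2


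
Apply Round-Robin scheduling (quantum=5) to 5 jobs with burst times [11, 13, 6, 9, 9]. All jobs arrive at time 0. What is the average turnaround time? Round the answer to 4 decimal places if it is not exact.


Time quantum = 5
Execution trace:
  J1 runs 5 units, time = 5
  J2 runs 5 units, time = 10
  J3 runs 5 units, time = 15
  J4 runs 5 units, time = 20
  J5 runs 5 units, time = 25
  J1 runs 5 units, time = 30
  J2 runs 5 units, time = 35
  J3 runs 1 units, time = 36
  J4 runs 4 units, time = 40
  J5 runs 4 units, time = 44
  J1 runs 1 units, time = 45
  J2 runs 3 units, time = 48
Finish times: [45, 48, 36, 40, 44]
Average turnaround = 213/5 = 42.6

42.6


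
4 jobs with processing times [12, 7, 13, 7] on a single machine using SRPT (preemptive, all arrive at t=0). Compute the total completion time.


Since all jobs arrive at t=0, SRPT equals SPT ordering.
SPT order: [7, 7, 12, 13]
Completion times:
  Job 1: p=7, C=7
  Job 2: p=7, C=14
  Job 3: p=12, C=26
  Job 4: p=13, C=39
Total completion time = 7 + 14 + 26 + 39 = 86

86


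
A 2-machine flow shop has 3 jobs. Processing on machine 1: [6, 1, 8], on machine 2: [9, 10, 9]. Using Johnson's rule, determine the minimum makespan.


Apply Johnson's rule:
  Group 1 (a <= b): [(2, 1, 10), (1, 6, 9), (3, 8, 9)]
  Group 2 (a > b): []
Optimal job order: [2, 1, 3]
Schedule:
  Job 2: M1 done at 1, M2 done at 11
  Job 1: M1 done at 7, M2 done at 20
  Job 3: M1 done at 15, M2 done at 29
Makespan = 29

29


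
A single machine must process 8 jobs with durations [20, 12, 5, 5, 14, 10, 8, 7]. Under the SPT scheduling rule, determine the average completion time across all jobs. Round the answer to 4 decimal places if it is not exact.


Sort jobs by processing time (SPT order): [5, 5, 7, 8, 10, 12, 14, 20]
Compute completion times sequentially:
  Job 1: processing = 5, completes at 5
  Job 2: processing = 5, completes at 10
  Job 3: processing = 7, completes at 17
  Job 4: processing = 8, completes at 25
  Job 5: processing = 10, completes at 35
  Job 6: processing = 12, completes at 47
  Job 7: processing = 14, completes at 61
  Job 8: processing = 20, completes at 81
Sum of completion times = 281
Average completion time = 281/8 = 35.125

35.125


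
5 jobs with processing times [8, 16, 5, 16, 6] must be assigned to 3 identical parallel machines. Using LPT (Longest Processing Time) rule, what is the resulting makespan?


Sort jobs in decreasing order (LPT): [16, 16, 8, 6, 5]
Assign each job to the least loaded machine:
  Machine 1: jobs [16], load = 16
  Machine 2: jobs [16], load = 16
  Machine 3: jobs [8, 6, 5], load = 19
Makespan = max load = 19

19


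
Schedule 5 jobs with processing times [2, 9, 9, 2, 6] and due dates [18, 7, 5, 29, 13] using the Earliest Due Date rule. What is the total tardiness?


Sort by due date (EDD order): [(9, 5), (9, 7), (6, 13), (2, 18), (2, 29)]
Compute completion times and tardiness:
  Job 1: p=9, d=5, C=9, tardiness=max(0,9-5)=4
  Job 2: p=9, d=7, C=18, tardiness=max(0,18-7)=11
  Job 3: p=6, d=13, C=24, tardiness=max(0,24-13)=11
  Job 4: p=2, d=18, C=26, tardiness=max(0,26-18)=8
  Job 5: p=2, d=29, C=28, tardiness=max(0,28-29)=0
Total tardiness = 34

34


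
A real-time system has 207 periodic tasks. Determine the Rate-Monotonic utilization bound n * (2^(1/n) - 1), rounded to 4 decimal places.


Compute 2^(1/207) = 1.0033541497
Subtract 1: 1.0033541497 - 1 = 0.0033541497
Multiply by n: 207 * 0.0033541497 = 0.6943089879
Round to 4 dp: 0.6943

0.6943


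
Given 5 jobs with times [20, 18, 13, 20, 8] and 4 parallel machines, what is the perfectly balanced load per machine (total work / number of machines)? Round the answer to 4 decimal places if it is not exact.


Total processing time = 20 + 18 + 13 + 20 + 8 = 79
Number of machines = 4
Ideal balanced load = 79 / 4 = 19.75

19.75


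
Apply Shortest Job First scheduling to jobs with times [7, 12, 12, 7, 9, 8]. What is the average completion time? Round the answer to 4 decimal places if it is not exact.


SJF order (ascending): [7, 7, 8, 9, 12, 12]
Completion times:
  Job 1: burst=7, C=7
  Job 2: burst=7, C=14
  Job 3: burst=8, C=22
  Job 4: burst=9, C=31
  Job 5: burst=12, C=43
  Job 6: burst=12, C=55
Average completion = 172/6 = 28.6667

28.6667


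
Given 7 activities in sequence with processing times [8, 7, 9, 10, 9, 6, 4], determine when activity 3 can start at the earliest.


Activity 3 starts after activities 1 through 2 complete.
Predecessor durations: [8, 7]
ES = 8 + 7 = 15

15


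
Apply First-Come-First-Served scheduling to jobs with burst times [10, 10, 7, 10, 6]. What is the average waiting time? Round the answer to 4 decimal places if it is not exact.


FCFS order (as given): [10, 10, 7, 10, 6]
Waiting times:
  Job 1: wait = 0
  Job 2: wait = 10
  Job 3: wait = 20
  Job 4: wait = 27
  Job 5: wait = 37
Sum of waiting times = 94
Average waiting time = 94/5 = 18.8

18.8


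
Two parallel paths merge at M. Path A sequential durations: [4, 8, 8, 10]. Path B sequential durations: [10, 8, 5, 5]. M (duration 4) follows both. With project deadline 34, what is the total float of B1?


Forward pass: ES(B1) = sum of predecessors on chain B = 0
EF = ES + duration = 0 + 10 = 10
Backward pass: LF(M) = deadline = 34; LS(M) = 34 - 4 = 30
LF(B1) = LS(M) - sum(successors on chain B) = 30 - 18 = 12
LS = LF - duration = 12 - 10 = 2
Total float = LS - ES = 2 - 0 = 2

2


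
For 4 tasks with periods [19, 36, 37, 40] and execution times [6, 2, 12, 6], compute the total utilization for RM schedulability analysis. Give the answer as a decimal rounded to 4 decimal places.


Compute individual utilizations (exact fractions):
  Task 1: C/T = 6/19 (approx. 0.3158)
  Task 2: C/T = 2/36 = 1/18 (approx. 0.0556)
  Task 3: C/T = 12/37 (approx. 0.3243)
  Task 4: C/T = 6/40 = 3/20 (approx. 0.15)
Total utilization U = 6/19 + 1/18 + 12/37 + 3/20 = 107011/126540
Rounded to 4 decimal places: U = 0.8457
RM (Liu & Layland) bound for 4 tasks = 0.756828; compare with U = 107011/126540 (approx. 0.845669)
bound < U <= 1, so the RM sufficient condition is not met (inconclusive; an exact test such as response-time analysis is needed).

0.8457


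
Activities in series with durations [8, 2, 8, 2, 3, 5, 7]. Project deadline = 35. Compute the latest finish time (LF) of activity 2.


LF(activity 2) = deadline - sum of successor durations
Successors: activities 3 through 7 with durations [8, 2, 3, 5, 7]
Sum of successor durations = 25
LF = 35 - 25 = 10

10


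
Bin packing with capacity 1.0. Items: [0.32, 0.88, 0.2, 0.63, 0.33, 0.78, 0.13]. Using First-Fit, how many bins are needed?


Place items sequentially using First-Fit:
  Item 0.32 -> new Bin 1
  Item 0.88 -> new Bin 2
  Item 0.2 -> Bin 1 (now 0.52)
  Item 0.63 -> new Bin 3
  Item 0.33 -> Bin 1 (now 0.85)
  Item 0.78 -> new Bin 4
  Item 0.13 -> Bin 1 (now 0.98)
Total bins used = 4

4


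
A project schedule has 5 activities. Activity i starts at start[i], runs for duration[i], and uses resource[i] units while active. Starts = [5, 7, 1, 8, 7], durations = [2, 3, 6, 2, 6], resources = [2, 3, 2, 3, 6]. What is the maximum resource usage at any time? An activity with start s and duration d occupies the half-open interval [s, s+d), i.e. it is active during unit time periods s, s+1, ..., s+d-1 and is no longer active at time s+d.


Each activity i is active on [start_i, start_i + duration_i).
Compute total resource usage per time slot:
  t=0: active resources = [], total = 0
  t=1: active resources = [2], total = 2
  t=2: active resources = [2], total = 2
  t=3: active resources = [2], total = 2
  t=4: active resources = [2], total = 2
  t=5: active resources = [2, 2], total = 4
  t=6: active resources = [2, 2], total = 4
  t=7: active resources = [3, 6], total = 9
  t=8: active resources = [3, 3, 6], total = 12
  t=9: active resources = [3, 3, 6], total = 12
  t=10: active resources = [6], total = 6
  t=11: active resources = [6], total = 6
  t=12: active resources = [6], total = 6
Peak resource demand = 12

12


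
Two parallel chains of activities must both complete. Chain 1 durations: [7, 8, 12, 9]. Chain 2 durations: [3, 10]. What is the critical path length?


Path A total = 7 + 8 + 12 + 9 = 36
Path B total = 3 + 10 = 13
Critical path = longest path = max(36, 13) = 36

36


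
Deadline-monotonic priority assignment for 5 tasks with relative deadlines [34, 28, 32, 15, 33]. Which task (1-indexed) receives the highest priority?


Sort tasks by relative deadline (ascending):
  Task 4: deadline = 15
  Task 2: deadline = 28
  Task 3: deadline = 32
  Task 5: deadline = 33
  Task 1: deadline = 34
Priority order (highest first): [4, 2, 3, 5, 1]
Highest priority task = 4

4


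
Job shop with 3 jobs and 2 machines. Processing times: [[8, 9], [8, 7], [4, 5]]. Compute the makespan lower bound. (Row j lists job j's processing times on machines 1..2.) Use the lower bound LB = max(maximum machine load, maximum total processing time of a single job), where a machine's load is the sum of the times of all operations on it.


Machine loads:
  Machine 1: 8 + 8 + 4 = 20
  Machine 2: 9 + 7 + 5 = 21
Max machine load = 21
Job totals:
  Job 1: 17
  Job 2: 15
  Job 3: 9
Max job total = 17
Lower bound = max(21, 17) = 21

21


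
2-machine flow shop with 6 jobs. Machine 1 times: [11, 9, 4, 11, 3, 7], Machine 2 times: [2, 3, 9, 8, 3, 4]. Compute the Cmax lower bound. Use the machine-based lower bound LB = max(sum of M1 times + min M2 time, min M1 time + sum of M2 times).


LB1 = sum(M1 times) + min(M2 times) = 45 + 2 = 47
LB2 = min(M1 times) + sum(M2 times) = 3 + 29 = 32
Lower bound = max(LB1, LB2) = max(47, 32) = 47

47


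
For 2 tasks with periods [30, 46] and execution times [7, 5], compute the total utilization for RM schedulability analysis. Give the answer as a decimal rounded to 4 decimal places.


Compute individual utilizations (exact fractions):
  Task 1: C/T = 7/30 (approx. 0.2333)
  Task 2: C/T = 5/46 (approx. 0.1087)
Total utilization U = 7/30 + 5/46 = 118/345
Rounded to 4 decimal places: U = 0.3420
RM (Liu & Layland) bound for 2 tasks = 0.828427; compare with U = 118/345 (approx. 0.342029)
U <= bound, so schedulable by RM sufficient condition.

0.3420


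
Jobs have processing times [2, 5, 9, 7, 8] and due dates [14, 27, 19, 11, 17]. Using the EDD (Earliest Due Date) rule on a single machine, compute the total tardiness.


Sort by due date (EDD order): [(7, 11), (2, 14), (8, 17), (9, 19), (5, 27)]
Compute completion times and tardiness:
  Job 1: p=7, d=11, C=7, tardiness=max(0,7-11)=0
  Job 2: p=2, d=14, C=9, tardiness=max(0,9-14)=0
  Job 3: p=8, d=17, C=17, tardiness=max(0,17-17)=0
  Job 4: p=9, d=19, C=26, tardiness=max(0,26-19)=7
  Job 5: p=5, d=27, C=31, tardiness=max(0,31-27)=4
Total tardiness = 11

11


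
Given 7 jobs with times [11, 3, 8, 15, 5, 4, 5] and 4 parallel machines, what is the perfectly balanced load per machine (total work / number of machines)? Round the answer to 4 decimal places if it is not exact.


Total processing time = 11 + 3 + 8 + 15 + 5 + 4 + 5 = 51
Number of machines = 4
Ideal balanced load = 51 / 4 = 12.75

12.75


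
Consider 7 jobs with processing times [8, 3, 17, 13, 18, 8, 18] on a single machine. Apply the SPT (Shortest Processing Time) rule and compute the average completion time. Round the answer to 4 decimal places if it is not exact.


Sort jobs by processing time (SPT order): [3, 8, 8, 13, 17, 18, 18]
Compute completion times sequentially:
  Job 1: processing = 3, completes at 3
  Job 2: processing = 8, completes at 11
  Job 3: processing = 8, completes at 19
  Job 4: processing = 13, completes at 32
  Job 5: processing = 17, completes at 49
  Job 6: processing = 18, completes at 67
  Job 7: processing = 18, completes at 85
Sum of completion times = 266
Average completion time = 266/7 = 38.0

38.0


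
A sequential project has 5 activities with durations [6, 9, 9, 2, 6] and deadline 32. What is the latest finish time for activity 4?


LF(activity 4) = deadline - sum of successor durations
Successors: activities 5 through 5 with durations [6]
Sum of successor durations = 6
LF = 32 - 6 = 26

26


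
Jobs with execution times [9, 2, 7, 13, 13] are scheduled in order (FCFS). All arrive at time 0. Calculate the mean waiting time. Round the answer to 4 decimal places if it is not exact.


FCFS order (as given): [9, 2, 7, 13, 13]
Waiting times:
  Job 1: wait = 0
  Job 2: wait = 9
  Job 3: wait = 11
  Job 4: wait = 18
  Job 5: wait = 31
Sum of waiting times = 69
Average waiting time = 69/5 = 13.8

13.8


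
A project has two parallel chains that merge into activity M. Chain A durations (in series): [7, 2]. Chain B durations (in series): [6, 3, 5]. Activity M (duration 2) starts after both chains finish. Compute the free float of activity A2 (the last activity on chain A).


ES(A2) = sum of predecessors on chain A = 7
EF(A2) = ES + duration = 7 + 2 = 9
Successor of A2 is M. ES(M) = max(sum(A), sum(B)) = max(9, 14) = 14
Free float = ES(successor) - EF(current) = 14 - 9 = 5

5


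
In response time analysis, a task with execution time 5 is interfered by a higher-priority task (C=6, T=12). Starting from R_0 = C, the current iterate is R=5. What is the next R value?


R_next = C + ceil(R_prev / T_hp) * C_hp
ceil(5 / 12) = ceil(0.4167) = 1
Interference = 1 * 6 = 6
R_next = 5 + 6 = 11

11


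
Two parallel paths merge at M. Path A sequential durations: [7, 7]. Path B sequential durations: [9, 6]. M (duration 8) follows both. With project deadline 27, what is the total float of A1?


Forward pass: ES(A1) = sum of predecessors on chain A = 0
EF = ES + duration = 0 + 7 = 7
Backward pass: LF(M) = deadline = 27; LS(M) = 27 - 8 = 19
LF(A1) = LS(M) - sum(successors on chain A) = 19 - 7 = 12
LS = LF - duration = 12 - 7 = 5
Total float = LS - ES = 5 - 0 = 5

5


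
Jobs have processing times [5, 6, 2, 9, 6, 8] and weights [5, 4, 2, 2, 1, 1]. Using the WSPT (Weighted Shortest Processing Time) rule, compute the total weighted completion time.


Compute p/w ratios and sort ascending (WSPT): [(5, 5), (2, 2), (6, 4), (9, 2), (6, 1), (8, 1)]
Compute weighted completion times:
  Job (p=5,w=5): C=5, w*C=5*5=25
  Job (p=2,w=2): C=7, w*C=2*7=14
  Job (p=6,w=4): C=13, w*C=4*13=52
  Job (p=9,w=2): C=22, w*C=2*22=44
  Job (p=6,w=1): C=28, w*C=1*28=28
  Job (p=8,w=1): C=36, w*C=1*36=36
Total weighted completion time = 199

199
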